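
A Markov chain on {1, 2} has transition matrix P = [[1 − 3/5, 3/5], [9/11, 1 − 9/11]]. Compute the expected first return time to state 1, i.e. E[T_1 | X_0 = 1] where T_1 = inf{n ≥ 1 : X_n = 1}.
E[T_1 | X_0 = 1] = 1/π_1 = 26/15

For an irreducible recurrent Markov chain with stationary distribution π, E[T_i | X_0 = i] = 1/π_i (Kac's formula). Here π_1 = (9/11)/(3/5 + 9/11) = (9/11)/(78/55) = 15/26, so E[T_1 | X_0 = 1] = 1/π_1 = (3/5 + 9/11)/(9/11) = (78/55)/(9/11) = 26/15.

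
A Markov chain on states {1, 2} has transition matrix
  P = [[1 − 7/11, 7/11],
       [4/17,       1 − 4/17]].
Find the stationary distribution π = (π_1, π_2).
π_1 = 44/163, π_2 = 119/163

Solve πP = π with π_1 + π_2 = 1. From πP = π: π_1 · (1 − 7/11) + π_2 · 4/17 = π_1 ⇒ π_2 · 4/17 = π_1 · 7/11 ⇒ π_2/π_1 = (7/11)/(4/17) = 119/44. Together with π_1 + π_2 = 1:
  π_1 = (4/17)/(7/11 + 4/17) = (4/17)/(163/187) = 44/163,
  π_2 = (7/11)/(7/11 + 4/17) = (7/11)/(163/187) = 119/163.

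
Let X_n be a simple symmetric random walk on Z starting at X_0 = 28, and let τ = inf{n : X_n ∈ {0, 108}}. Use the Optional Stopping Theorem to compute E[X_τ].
E[X_τ] = 28

X_n is a martingale and τ is a bounded-mean stopping time (indeed τ is finite a.s. with bounded expectation since the walk is in a bounded region). By the OST, E[X_τ] = E[X_0] = 28. Equivalently: E[X_τ] = 108 · P(hit 108 first) + 0 · P(hit 0 first) = 108 · (28/108) = 28.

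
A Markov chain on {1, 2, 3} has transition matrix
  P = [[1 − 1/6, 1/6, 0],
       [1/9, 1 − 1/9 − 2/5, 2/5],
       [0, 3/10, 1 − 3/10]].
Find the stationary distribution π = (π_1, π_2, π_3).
π = (2/9, 1/3, 4/9)

This is a birth-death chain on three states, which satisfies detailed balance: π_1 · P_{12} = π_2 · P_{21} and π_2 · P_{23} = π_3 · P_{32}.
From π_1 · 1/6 = π_2 · 1/9: π_2/π_1 = (1/6)/(1/9) = 3/2.
From π_2 · 2/5 = π_3 · 3/10: π_3/π_2 = (2/5)/(3/10) = 4/3.
Take π_1 proportional to 1; then unnormalized π = (1, 3/2, 2). Normalize by dividing by the sum 9/2:
  π = (2/9, 1/3, 4/9).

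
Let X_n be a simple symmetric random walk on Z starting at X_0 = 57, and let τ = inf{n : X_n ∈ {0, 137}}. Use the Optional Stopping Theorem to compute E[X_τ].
E[X_τ] = 57

X_n is a martingale and τ is a bounded-mean stopping time (indeed τ is finite a.s. with bounded expectation since the walk is in a bounded region). By the OST, E[X_τ] = E[X_0] = 57. Equivalently: E[X_τ] = 137 · P(hit 137 first) + 0 · P(hit 0 first) = 137 · (57/137) = 57.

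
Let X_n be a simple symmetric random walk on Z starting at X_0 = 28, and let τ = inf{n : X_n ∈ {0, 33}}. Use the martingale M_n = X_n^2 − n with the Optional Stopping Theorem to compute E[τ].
E[τ] = 140

M_n = X_n^2 − n is a martingale (since E[X_{n+1}^2 | F_n] = X_n^2 + 1). By OST (τ has finite mean in a bounded region), E[M_τ] = E[M_0] = X_0^2 − 0 = 28^2 = 784. Also E[M_τ] = E[X_τ^2] − E[τ]. The walk exits at 0 or 33, with P(hit 33 first) = 28/33, so E[X_τ^2] = 33^2 · 28/33 + 0 = 924. Thus E[τ] = E[X_τ^2] − E[M_τ] = 924 − 784 = 140 = 28(33 − 28) = 140.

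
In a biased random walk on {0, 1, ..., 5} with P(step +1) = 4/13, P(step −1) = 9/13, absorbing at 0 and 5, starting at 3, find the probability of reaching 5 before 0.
P(hit 5 before 0) = (1 − (9/4)^3) / (1 − (9/4)^5) = 2128/11605

Let u_k denote P(reach 5 before 0 | start at k). Boundary: u_0 = 0, u_5 = 1. Recurrence: u_k = 4/13·u_{k+1} + 9/13·u_{k-1} for 1 ≤ k ≤ 4. Try u_k = A + B·r^k with r = q/p = (9/13)/(4/13) = 9/4. Substitution satisfies the recurrence; boundary conditions give:
  u_k = (1 − r^k) / (1 − r^N) = (1 − (9/4)^3) / (1 − (9/4)^5) = 2128/11605.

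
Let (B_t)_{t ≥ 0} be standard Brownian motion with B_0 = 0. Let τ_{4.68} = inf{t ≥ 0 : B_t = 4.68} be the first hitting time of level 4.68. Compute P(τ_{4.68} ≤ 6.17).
P(τ_{4.68} ≤ 6.17) = 2(1 − Φ(4.68/√6.17)) = 2(1 − Φ(1.8841)) ≈ 0.0596

By the reflection principle for standard BM, P(τ_b ≤ t) = 2 · P(B_t ≥ b). Since B_t ~ N(0, t), P(B_t ≥ 4.68) = 1 − Φ(4.68/√t) = 1 − Φ(4.68/√6.17) = 1 − Φ(1.8841) ≈ 0.02978. Doubling: P(τ_{4.68} ≤ 6.17) ≈ 2 · 0.02978 = 0.05956 ≈ 0.0596.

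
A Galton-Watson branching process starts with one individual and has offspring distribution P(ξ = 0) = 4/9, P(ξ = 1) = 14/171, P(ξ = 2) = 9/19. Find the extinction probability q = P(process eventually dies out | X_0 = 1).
q = 76/81

The pgf is f(s) = 4/9 + 14/171·s + 9/19·s². The extinction probability q is the smallest fixed point of f in [0, 1]. Setting s = f(s):
  9/19·s² + (14/171 − 1)·s + 4/9 = 0
  9/19·s² − (4/9 + 9/19)·s + 4/9 = 0
which factors as (s − 1)·(9/19·s − 4/9) = 0, giving roots s = 1 and s = (4/9)/(9/19) = 76/81.
Mean offspring μ = 14/171 + 2·9/19 = 176/171 > 1 (supercritical), so q < 1. The extinction probability is the smaller root: q = (4/9)/(9/19) = 76/81.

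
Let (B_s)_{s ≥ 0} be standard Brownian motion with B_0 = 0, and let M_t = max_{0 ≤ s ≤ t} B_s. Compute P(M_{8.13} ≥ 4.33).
P(M_{8.13} ≥ 4.33) = 2·P(B_{8.13} ≥ 4.33) = 2(1 − Φ(4.33/√8.13)) ≈ 0.1289

By the reflection principle for Brownian motion, P(M_t ≥ a) = 2 · P(B_t ≥ a) for a ≥ 0. Since B_t ~ N(0, t), P(B_t ≥ 4.33) = 1 − Φ(4.33/√t) = 1 − Φ(4.33/√8.13) = 1 − Φ(1.5186). So
  P(M_{8.13} ≥ 4.33) = 2(1 − Φ(1.5186)) ≈ 0.1289.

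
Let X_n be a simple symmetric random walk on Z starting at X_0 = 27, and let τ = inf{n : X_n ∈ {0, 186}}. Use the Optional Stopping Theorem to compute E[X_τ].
E[X_τ] = 27

X_n is a martingale and τ is a bounded-mean stopping time (indeed τ is finite a.s. with bounded expectation since the walk is in a bounded region). By the OST, E[X_τ] = E[X_0] = 27. Equivalently: E[X_τ] = 186 · P(hit 186 first) + 0 · P(hit 0 first) = 186 · (27/186) = 27.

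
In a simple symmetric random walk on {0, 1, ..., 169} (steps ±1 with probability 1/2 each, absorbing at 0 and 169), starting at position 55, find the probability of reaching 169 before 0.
P(hit 169 before 0) = 55/169

Let u_k = P(hit 169 before 0 | start at k). Then u_0 = 0, u_169 = 1, and u_k = u_{k-1}/2 + u_{k+1}/2 for 1 ≤ k ≤ 168. This harmonic recurrence is solved by u_k = k/169, giving u_55 = 55/169.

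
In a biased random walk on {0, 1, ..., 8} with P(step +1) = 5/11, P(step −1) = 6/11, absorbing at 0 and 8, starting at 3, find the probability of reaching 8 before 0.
P(hit 8 before 0) = (1 − (6/5)^3) / (1 − (6/5)^8) = 284375/1288991

Let u_k denote P(reach 8 before 0 | start at k). Boundary: u_0 = 0, u_8 = 1. Recurrence: u_k = 5/11·u_{k+1} + 6/11·u_{k-1} for 1 ≤ k ≤ 7. Try u_k = A + B·r^k with r = q/p = (6/11)/(5/11) = 6/5. Substitution satisfies the recurrence; boundary conditions give:
  u_k = (1 − r^k) / (1 − r^N) = (1 − (6/5)^3) / (1 − (6/5)^8) = 284375/1288991.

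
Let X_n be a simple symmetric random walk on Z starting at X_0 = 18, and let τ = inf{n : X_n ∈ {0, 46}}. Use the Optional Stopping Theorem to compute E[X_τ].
E[X_τ] = 18

X_n is a martingale and τ is a bounded-mean stopping time (indeed τ is finite a.s. with bounded expectation since the walk is in a bounded region). By the OST, E[X_τ] = E[X_0] = 18. Equivalently: E[X_τ] = 46 · P(hit 46 first) + 0 · P(hit 0 first) = 46 · (18/46) = 18.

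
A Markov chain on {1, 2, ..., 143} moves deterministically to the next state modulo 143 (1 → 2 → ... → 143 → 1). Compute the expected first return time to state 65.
E[T_65 | X_0 = 65] = 143

The chain cycles deterministically, so starting at state 65 it returns in exactly 143 steps. Equivalently, the stationary distribution is uniform π_j = 1/143 for every state j, so by Kac's formula E[T_65] = 1/π_65 = 143.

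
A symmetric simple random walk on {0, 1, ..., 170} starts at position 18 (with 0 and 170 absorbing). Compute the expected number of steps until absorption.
E[τ | X_0 = 18] = 2736

Let v_k = E[τ | X_0 = k]. Boundary: v_0 = v_170 = 0. Recurrence: v_k = 1 + (v_{k-1} + v_{k+1})/2 for 1 ≤ k ≤ 169. The particular solution to v_k − (v_{k-1} + v_{k+1})/2 = 1 is v_k = −k^2. Adding homogeneous solution A + B k and matching boundaries gives v_k = k (170 − k). Substituting k = 18: v_18 = 18 · 152 = 2736.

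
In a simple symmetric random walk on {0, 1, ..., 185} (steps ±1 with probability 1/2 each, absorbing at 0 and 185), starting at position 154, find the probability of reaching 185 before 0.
P(hit 185 before 0) = 154/185

Let u_k = P(hit 185 before 0 | start at k). Then u_0 = 0, u_185 = 1, and u_k = u_{k-1}/2 + u_{k+1}/2 for 1 ≤ k ≤ 184. This harmonic recurrence is solved by u_k = k/185, giving u_154 = 154/185.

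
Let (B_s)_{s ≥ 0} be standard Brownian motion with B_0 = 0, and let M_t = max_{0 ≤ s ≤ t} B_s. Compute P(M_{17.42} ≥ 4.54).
P(M_{17.42} ≥ 4.54) = 2·P(B_{17.42} ≥ 4.54) = 2(1 − Φ(4.54/√17.42)) ≈ 0.2767

By the reflection principle for Brownian motion, P(M_t ≥ a) = 2 · P(B_t ≥ a) for a ≥ 0. Since B_t ~ N(0, t), P(B_t ≥ 4.54) = 1 − Φ(4.54/√t) = 1 − Φ(4.54/√17.42) = 1 − Φ(1.0878). So
  P(M_{17.42} ≥ 4.54) = 2(1 − Φ(1.0878)) ≈ 0.2767.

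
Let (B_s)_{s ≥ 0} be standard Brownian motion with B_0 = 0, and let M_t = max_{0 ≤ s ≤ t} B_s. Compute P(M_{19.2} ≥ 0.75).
P(M_{19.2} ≥ 0.75) = 2·P(B_{19.2} ≥ 0.75) = 2(1 − Φ(0.75/√19.2)) ≈ 0.8641

By the reflection principle for Brownian motion, P(M_t ≥ a) = 2 · P(B_t ≥ a) for a ≥ 0. Since B_t ~ N(0, t), P(B_t ≥ 0.75) = 1 − Φ(0.75/√t) = 1 − Φ(0.75/√19.2) = 1 − Φ(0.1712). So
  P(M_{19.2} ≥ 0.75) = 2(1 − Φ(0.1712)) ≈ 0.8641.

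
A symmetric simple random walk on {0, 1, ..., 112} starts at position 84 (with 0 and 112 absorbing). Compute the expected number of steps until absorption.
E[τ | X_0 = 84] = 2352

Let v_k = E[τ | X_0 = k]. Boundary: v_0 = v_112 = 0. Recurrence: v_k = 1 + (v_{k-1} + v_{k+1})/2 for 1 ≤ k ≤ 111. The particular solution to v_k − (v_{k-1} + v_{k+1})/2 = 1 is v_k = −k^2. Adding homogeneous solution A + B k and matching boundaries gives v_k = k (112 − k). Substituting k = 84: v_84 = 84 · 28 = 2352.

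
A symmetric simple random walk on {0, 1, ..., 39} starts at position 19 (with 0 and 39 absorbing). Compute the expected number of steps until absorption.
E[τ | X_0 = 19] = 380

Let v_k = E[τ | X_0 = k]. Boundary: v_0 = v_39 = 0. Recurrence: v_k = 1 + (v_{k-1} + v_{k+1})/2 for 1 ≤ k ≤ 38. The particular solution to v_k − (v_{k-1} + v_{k+1})/2 = 1 is v_k = −k^2. Adding homogeneous solution A + B k and matching boundaries gives v_k = k (39 − k). Substituting k = 19: v_19 = 19 · 20 = 380.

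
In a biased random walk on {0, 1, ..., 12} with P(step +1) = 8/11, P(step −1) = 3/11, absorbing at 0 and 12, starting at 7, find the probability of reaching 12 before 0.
P(hit 12 before 0) = (1 − (3/8)^7) / (1 − (3/8)^12) = 13729562624/13743789059

Let u_k denote P(reach 12 before 0 | start at k). Boundary: u_0 = 0, u_12 = 1. Recurrence: u_k = 8/11·u_{k+1} + 3/11·u_{k-1} for 1 ≤ k ≤ 11. Try u_k = A + B·r^k with r = q/p = (3/11)/(8/11) = 3/8. Substitution satisfies the recurrence; boundary conditions give:
  u_k = (1 − r^k) / (1 − r^N) = (1 − (3/8)^7) / (1 − (3/8)^12) = 13729562624/13743789059.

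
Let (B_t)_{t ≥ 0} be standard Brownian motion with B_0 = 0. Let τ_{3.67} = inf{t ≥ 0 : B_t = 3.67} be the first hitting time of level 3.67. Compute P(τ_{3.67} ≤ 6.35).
P(τ_{3.67} ≤ 6.35) = 2(1 − Φ(3.67/√6.35)) = 2(1 − Φ(1.4564)) ≈ 0.1453

By the reflection principle for standard BM, P(τ_b ≤ t) = 2 · P(B_t ≥ b). Since B_t ~ N(0, t), P(B_t ≥ 3.67) = 1 − Φ(3.67/√t) = 1 − Φ(3.67/√6.35) = 1 − Φ(1.4564) ≈ 0.07264. Doubling: P(τ_{3.67} ≤ 6.35) ≈ 2 · 0.07264 = 0.14528 ≈ 0.1453.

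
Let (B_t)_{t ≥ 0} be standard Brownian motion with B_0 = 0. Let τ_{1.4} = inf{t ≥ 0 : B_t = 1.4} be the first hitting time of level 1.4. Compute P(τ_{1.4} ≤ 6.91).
P(τ_{1.4} ≤ 6.91) = 2(1 − Φ(1.4/√6.91)) = 2(1 − Φ(0.5326)) ≈ 0.5943

By the reflection principle for standard BM, P(τ_b ≤ t) = 2 · P(B_t ≥ b). Since B_t ~ N(0, t), P(B_t ≥ 1.4) = 1 − Φ(1.4/√t) = 1 − Φ(1.4/√6.91) = 1 − Φ(0.5326) ≈ 0.29716. Doubling: P(τ_{1.4} ≤ 6.91) ≈ 2 · 0.29716 = 0.59432 ≈ 0.5943.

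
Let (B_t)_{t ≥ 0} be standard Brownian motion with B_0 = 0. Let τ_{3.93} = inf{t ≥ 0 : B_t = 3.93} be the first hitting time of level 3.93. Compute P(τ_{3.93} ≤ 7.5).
P(τ_{3.93} ≤ 7.5) = 2(1 − Φ(3.93/√7.5)) = 2(1 − Φ(1.4350)) ≈ 0.1513

By the reflection principle for standard BM, P(τ_b ≤ t) = 2 · P(B_t ≥ b). Since B_t ~ N(0, t), P(B_t ≥ 3.93) = 1 − Φ(3.93/√t) = 1 − Φ(3.93/√7.5) = 1 − Φ(1.4350) ≈ 0.07564. Doubling: P(τ_{3.93} ≤ 7.5) ≈ 2 · 0.07564 = 0.15128 ≈ 0.1513.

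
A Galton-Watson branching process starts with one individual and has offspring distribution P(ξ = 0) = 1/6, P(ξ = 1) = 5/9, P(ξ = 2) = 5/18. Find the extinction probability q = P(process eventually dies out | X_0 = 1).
q = 3/5

The pgf is f(s) = 1/6 + 5/9·s + 5/18·s². The extinction probability q is the smallest fixed point of f in [0, 1]. Setting s = f(s):
  5/18·s² + (5/9 − 1)·s + 1/6 = 0
  5/18·s² − (1/6 + 5/18)·s + 1/6 = 0
which factors as (s − 1)·(5/18·s − 1/6) = 0, giving roots s = 1 and s = (1/6)/(5/18) = 3/5.
Mean offspring μ = 5/9 + 2·5/18 = 10/9 > 1 (supercritical), so q < 1. The extinction probability is the smaller root: q = (1/6)/(5/18) = 3/5.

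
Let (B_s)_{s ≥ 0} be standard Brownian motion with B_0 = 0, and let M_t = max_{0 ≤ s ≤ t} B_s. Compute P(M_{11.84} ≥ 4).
P(M_{11.84} ≥ 4) = 2·P(B_{11.84} ≥ 4) = 2(1 − Φ(4/√11.84)) ≈ 0.2450

By the reflection principle for Brownian motion, P(M_t ≥ a) = 2 · P(B_t ≥ a) for a ≥ 0. Since B_t ~ N(0, t), P(B_t ≥ 4) = 1 − Φ(4/√t) = 1 − Φ(4/√11.84) = 1 − Φ(1.1625). So
  P(M_{11.84} ≥ 4) = 2(1 − Φ(1.1625)) ≈ 0.2450.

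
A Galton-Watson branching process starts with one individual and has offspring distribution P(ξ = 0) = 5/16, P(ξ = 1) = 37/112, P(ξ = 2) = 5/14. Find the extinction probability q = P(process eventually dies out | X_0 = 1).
q = 7/8

The pgf is f(s) = 5/16 + 37/112·s + 5/14·s². The extinction probability q is the smallest fixed point of f in [0, 1]. Setting s = f(s):
  5/14·s² + (37/112 − 1)·s + 5/16 = 0
  5/14·s² − (5/16 + 5/14)·s + 5/16 = 0
which factors as (s − 1)·(5/14·s − 5/16) = 0, giving roots s = 1 and s = (5/16)/(5/14) = 7/8.
Mean offspring μ = 37/112 + 2·5/14 = 117/112 > 1 (supercritical), so q < 1. The extinction probability is the smaller root: q = (5/16)/(5/14) = 7/8.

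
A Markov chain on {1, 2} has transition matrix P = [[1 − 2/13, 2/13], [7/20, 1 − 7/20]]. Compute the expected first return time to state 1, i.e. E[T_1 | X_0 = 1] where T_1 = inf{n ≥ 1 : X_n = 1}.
E[T_1 | X_0 = 1] = 1/π_1 = 131/91

For an irreducible recurrent Markov chain with stationary distribution π, E[T_i | X_0 = i] = 1/π_i (Kac's formula). Here π_1 = (7/20)/(2/13 + 7/20) = (7/20)/(131/260) = 91/131, so E[T_1 | X_0 = 1] = 1/π_1 = (2/13 + 7/20)/(7/20) = (131/260)/(7/20) = 131/91.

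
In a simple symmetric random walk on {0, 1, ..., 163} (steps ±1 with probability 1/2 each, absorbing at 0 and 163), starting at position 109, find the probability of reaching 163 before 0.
P(hit 163 before 0) = 109/163

Let u_k = P(hit 163 before 0 | start at k). Then u_0 = 0, u_163 = 1, and u_k = u_{k-1}/2 + u_{k+1}/2 for 1 ≤ k ≤ 162. This harmonic recurrence is solved by u_k = k/163, giving u_109 = 109/163.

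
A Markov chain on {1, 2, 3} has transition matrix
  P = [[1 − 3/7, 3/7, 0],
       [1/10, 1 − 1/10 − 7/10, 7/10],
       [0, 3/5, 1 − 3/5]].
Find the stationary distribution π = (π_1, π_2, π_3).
π = (7/72, 5/12, 35/72)

This is a birth-death chain on three states, which satisfies detailed balance: π_1 · P_{12} = π_2 · P_{21} and π_2 · P_{23} = π_3 · P_{32}.
From π_1 · 3/7 = π_2 · 1/10: π_2/π_1 = (3/7)/(1/10) = 30/7.
From π_2 · 7/10 = π_3 · 3/5: π_3/π_2 = (7/10)/(3/5) = 7/6.
Take π_1 proportional to 1; then unnormalized π = (1, 30/7, 5). Normalize by dividing by the sum 72/7:
  π = (7/72, 5/12, 35/72).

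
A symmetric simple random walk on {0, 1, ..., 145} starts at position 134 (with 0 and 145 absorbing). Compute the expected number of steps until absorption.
E[τ | X_0 = 134] = 1474

Let v_k = E[τ | X_0 = k]. Boundary: v_0 = v_145 = 0. Recurrence: v_k = 1 + (v_{k-1} + v_{k+1})/2 for 1 ≤ k ≤ 144. The particular solution to v_k − (v_{k-1} + v_{k+1})/2 = 1 is v_k = −k^2. Adding homogeneous solution A + B k and matching boundaries gives v_k = k (145 − k). Substituting k = 134: v_134 = 134 · 11 = 1474.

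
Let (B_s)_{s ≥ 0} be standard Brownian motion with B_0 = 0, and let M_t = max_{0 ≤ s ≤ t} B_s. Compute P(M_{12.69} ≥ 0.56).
P(M_{12.69} ≥ 0.56) = 2·P(B_{12.69} ≥ 0.56) = 2(1 − Φ(0.56/√12.69)) ≈ 0.8751

By the reflection principle for Brownian motion, P(M_t ≥ a) = 2 · P(B_t ≥ a) for a ≥ 0. Since B_t ~ N(0, t), P(B_t ≥ 0.56) = 1 − Φ(0.56/√t) = 1 − Φ(0.56/√12.69) = 1 − Φ(0.1572). So
  P(M_{12.69} ≥ 0.56) = 2(1 − Φ(0.1572)) ≈ 0.8751.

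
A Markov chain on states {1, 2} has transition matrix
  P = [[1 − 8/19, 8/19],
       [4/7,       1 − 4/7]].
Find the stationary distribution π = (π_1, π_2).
π_1 = 19/33, π_2 = 14/33

Solve πP = π with π_1 + π_2 = 1. From πP = π: π_1 · (1 − 8/19) + π_2 · 4/7 = π_1 ⇒ π_2 · 4/7 = π_1 · 8/19 ⇒ π_2/π_1 = (8/19)/(4/7) = 14/19. Together with π_1 + π_2 = 1:
  π_1 = (4/7)/(8/19 + 4/7) = (4/7)/(132/133) = 19/33,
  π_2 = (8/19)/(8/19 + 4/7) = (8/19)/(132/133) = 14/33.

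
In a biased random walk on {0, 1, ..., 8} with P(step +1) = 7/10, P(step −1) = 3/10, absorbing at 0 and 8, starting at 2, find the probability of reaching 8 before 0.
P(hit 8 before 0) = (1 − (3/7)^2) / (1 − (3/7)^8) = 117649/143956

Let u_k denote P(reach 8 before 0 | start at k). Boundary: u_0 = 0, u_8 = 1. Recurrence: u_k = 7/10·u_{k+1} + 3/10·u_{k-1} for 1 ≤ k ≤ 7. Try u_k = A + B·r^k with r = q/p = (3/10)/(7/10) = 3/7. Substitution satisfies the recurrence; boundary conditions give:
  u_k = (1 − r^k) / (1 − r^N) = (1 − (3/7)^2) / (1 − (3/7)^8) = 117649/143956.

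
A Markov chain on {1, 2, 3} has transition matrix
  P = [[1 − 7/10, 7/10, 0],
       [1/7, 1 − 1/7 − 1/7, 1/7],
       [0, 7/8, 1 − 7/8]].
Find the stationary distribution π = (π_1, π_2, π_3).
π = (10/67, 49/67, 8/67)

This is a birth-death chain on three states, which satisfies detailed balance: π_1 · P_{12} = π_2 · P_{21} and π_2 · P_{23} = π_3 · P_{32}.
From π_1 · 7/10 = π_2 · 1/7: π_2/π_1 = (7/10)/(1/7) = 49/10.
From π_2 · 1/7 = π_3 · 7/8: π_3/π_2 = (1/7)/(7/8) = 8/49.
Take π_1 proportional to 1; then unnormalized π = (1, 49/10, 4/5). Normalize by dividing by the sum 67/10:
  π = (10/67, 49/67, 8/67).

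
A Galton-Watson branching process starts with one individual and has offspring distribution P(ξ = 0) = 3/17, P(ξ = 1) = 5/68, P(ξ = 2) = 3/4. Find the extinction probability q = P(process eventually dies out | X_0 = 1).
q = 4/17

The pgf is f(s) = 3/17 + 5/68·s + 3/4·s². The extinction probability q is the smallest fixed point of f in [0, 1]. Setting s = f(s):
  3/4·s² + (5/68 − 1)·s + 3/17 = 0
  3/4·s² − (3/17 + 3/4)·s + 3/17 = 0
which factors as (s − 1)·(3/4·s − 3/17) = 0, giving roots s = 1 and s = (3/17)/(3/4) = 4/17.
Mean offspring μ = 5/68 + 2·3/4 = 107/68 > 1 (supercritical), so q < 1. The extinction probability is the smaller root: q = (3/17)/(3/4) = 4/17.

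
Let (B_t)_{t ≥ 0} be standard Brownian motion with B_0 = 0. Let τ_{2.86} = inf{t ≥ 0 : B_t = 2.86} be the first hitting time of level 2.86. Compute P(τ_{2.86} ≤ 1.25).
P(τ_{2.86} ≤ 1.25) = 2(1 − Φ(2.86/√1.25)) = 2(1 − Φ(2.5581)) ≈ 0.0105

By the reflection principle for standard BM, P(τ_b ≤ t) = 2 · P(B_t ≥ b). Since B_t ~ N(0, t), P(B_t ≥ 2.86) = 1 − Φ(2.86/√t) = 1 − Φ(2.86/√1.25) = 1 − Φ(2.5581) ≈ 0.00526. Doubling: P(τ_{2.86} ≤ 1.25) ≈ 2 · 0.00526 = 0.01052 ≈ 0.0105.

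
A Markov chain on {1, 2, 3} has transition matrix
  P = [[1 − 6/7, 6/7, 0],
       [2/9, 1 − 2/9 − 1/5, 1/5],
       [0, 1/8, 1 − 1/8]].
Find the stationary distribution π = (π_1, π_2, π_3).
π = (35/386, 135/386, 108/193)

This is a birth-death chain on three states, which satisfies detailed balance: π_1 · P_{12} = π_2 · P_{21} and π_2 · P_{23} = π_3 · P_{32}.
From π_1 · 6/7 = π_2 · 2/9: π_2/π_1 = (6/7)/(2/9) = 27/7.
From π_2 · 1/5 = π_3 · 1/8: π_3/π_2 = (1/5)/(1/8) = 8/5.
Take π_1 proportional to 1; then unnormalized π = (1, 27/7, 216/35). Normalize by dividing by the sum 386/35:
  π = (35/386, 135/386, 108/193).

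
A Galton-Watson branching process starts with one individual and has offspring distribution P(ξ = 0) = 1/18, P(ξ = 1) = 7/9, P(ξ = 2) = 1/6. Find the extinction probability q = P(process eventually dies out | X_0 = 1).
q = 1/3

The pgf is f(s) = 1/18 + 7/9·s + 1/6·s². The extinction probability q is the smallest fixed point of f in [0, 1]. Setting s = f(s):
  1/6·s² + (7/9 − 1)·s + 1/18 = 0
  1/6·s² − (1/18 + 1/6)·s + 1/18 = 0
which factors as (s − 1)·(1/6·s − 1/18) = 0, giving roots s = 1 and s = (1/18)/(1/6) = 1/3.
Mean offspring μ = 7/9 + 2·1/6 = 10/9 > 1 (supercritical), so q < 1. The extinction probability is the smaller root: q = (1/18)/(1/6) = 1/3.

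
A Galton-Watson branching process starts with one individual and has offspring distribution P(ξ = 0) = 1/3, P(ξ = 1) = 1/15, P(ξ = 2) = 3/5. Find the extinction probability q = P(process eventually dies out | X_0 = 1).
q = 5/9

The pgf is f(s) = 1/3 + 1/15·s + 3/5·s². The extinction probability q is the smallest fixed point of f in [0, 1]. Setting s = f(s):
  3/5·s² + (1/15 − 1)·s + 1/3 = 0
  3/5·s² − (1/3 + 3/5)·s + 1/3 = 0
which factors as (s − 1)·(3/5·s − 1/3) = 0, giving roots s = 1 and s = (1/3)/(3/5) = 5/9.
Mean offspring μ = 1/15 + 2·3/5 = 19/15 > 1 (supercritical), so q < 1. The extinction probability is the smaller root: q = (1/3)/(3/5) = 5/9.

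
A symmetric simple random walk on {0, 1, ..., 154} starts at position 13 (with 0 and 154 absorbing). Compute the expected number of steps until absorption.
E[τ | X_0 = 13] = 1833

Let v_k = E[τ | X_0 = k]. Boundary: v_0 = v_154 = 0. Recurrence: v_k = 1 + (v_{k-1} + v_{k+1})/2 for 1 ≤ k ≤ 153. The particular solution to v_k − (v_{k-1} + v_{k+1})/2 = 1 is v_k = −k^2. Adding homogeneous solution A + B k and matching boundaries gives v_k = k (154 − k). Substituting k = 13: v_13 = 13 · 141 = 1833.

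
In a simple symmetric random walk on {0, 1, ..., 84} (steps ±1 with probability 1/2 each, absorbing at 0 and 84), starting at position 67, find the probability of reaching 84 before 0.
P(hit 84 before 0) = 67/84

Let u_k = P(hit 84 before 0 | start at k). Then u_0 = 0, u_84 = 1, and u_k = u_{k-1}/2 + u_{k+1}/2 for 1 ≤ k ≤ 83. This harmonic recurrence is solved by u_k = k/84, giving u_67 = 67/84.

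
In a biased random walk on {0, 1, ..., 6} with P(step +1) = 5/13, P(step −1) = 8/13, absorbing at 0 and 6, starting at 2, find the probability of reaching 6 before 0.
P(hit 6 before 0) = (1 − (8/5)^2) / (1 − (8/5)^6) = 625/6321

Let u_k denote P(reach 6 before 0 | start at k). Boundary: u_0 = 0, u_6 = 1. Recurrence: u_k = 5/13·u_{k+1} + 8/13·u_{k-1} for 1 ≤ k ≤ 5. Try u_k = A + B·r^k with r = q/p = (8/13)/(5/13) = 8/5. Substitution satisfies the recurrence; boundary conditions give:
  u_k = (1 − r^k) / (1 − r^N) = (1 − (8/5)^2) / (1 − (8/5)^6) = 625/6321.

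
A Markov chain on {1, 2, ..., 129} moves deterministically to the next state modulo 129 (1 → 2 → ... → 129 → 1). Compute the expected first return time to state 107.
E[T_107 | X_0 = 107] = 129

The chain cycles deterministically, so starting at state 107 it returns in exactly 129 steps. Equivalently, the stationary distribution is uniform π_j = 1/129 for every state j, so by Kac's formula E[T_107] = 1/π_107 = 129.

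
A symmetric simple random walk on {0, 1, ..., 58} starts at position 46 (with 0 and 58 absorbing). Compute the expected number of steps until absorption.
E[τ | X_0 = 46] = 552

Let v_k = E[τ | X_0 = k]. Boundary: v_0 = v_58 = 0. Recurrence: v_k = 1 + (v_{k-1} + v_{k+1})/2 for 1 ≤ k ≤ 57. The particular solution to v_k − (v_{k-1} + v_{k+1})/2 = 1 is v_k = −k^2. Adding homogeneous solution A + B k and matching boundaries gives v_k = k (58 − k). Substituting k = 46: v_46 = 46 · 12 = 552.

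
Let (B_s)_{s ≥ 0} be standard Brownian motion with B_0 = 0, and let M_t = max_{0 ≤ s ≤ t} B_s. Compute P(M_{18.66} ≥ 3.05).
P(M_{18.66} ≥ 3.05) = 2·P(B_{18.66} ≥ 3.05) = 2(1 − Φ(3.05/√18.66)) ≈ 0.4801

By the reflection principle for Brownian motion, P(M_t ≥ a) = 2 · P(B_t ≥ a) for a ≥ 0. Since B_t ~ N(0, t), P(B_t ≥ 3.05) = 1 − Φ(3.05/√t) = 1 − Φ(3.05/√18.66) = 1 − Φ(0.7061). So
  P(M_{18.66} ≥ 3.05) = 2(1 − Φ(0.7061)) ≈ 0.4801.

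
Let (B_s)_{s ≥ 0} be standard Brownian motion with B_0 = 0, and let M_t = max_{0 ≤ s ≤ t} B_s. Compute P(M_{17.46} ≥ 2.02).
P(M_{17.46} ≥ 2.02) = 2·P(B_{17.46} ≥ 2.02) = 2(1 − Φ(2.02/√17.46)) ≈ 0.6288

By the reflection principle for Brownian motion, P(M_t ≥ a) = 2 · P(B_t ≥ a) for a ≥ 0. Since B_t ~ N(0, t), P(B_t ≥ 2.02) = 1 − Φ(2.02/√t) = 1 − Φ(2.02/√17.46) = 1 − Φ(0.4834). So
  P(M_{17.46} ≥ 2.02) = 2(1 − Φ(0.4834)) ≈ 0.6288.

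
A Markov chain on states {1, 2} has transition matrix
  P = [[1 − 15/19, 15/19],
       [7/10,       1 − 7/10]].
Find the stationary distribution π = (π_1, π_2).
π_1 = 133/283, π_2 = 150/283

Solve πP = π with π_1 + π_2 = 1. From πP = π: π_1 · (1 − 15/19) + π_2 · 7/10 = π_1 ⇒ π_2 · 7/10 = π_1 · 15/19 ⇒ π_2/π_1 = (15/19)/(7/10) = 150/133. Together with π_1 + π_2 = 1:
  π_1 = (7/10)/(15/19 + 7/10) = (7/10)/(283/190) = 133/283,
  π_2 = (15/19)/(15/19 + 7/10) = (15/19)/(283/190) = 150/283.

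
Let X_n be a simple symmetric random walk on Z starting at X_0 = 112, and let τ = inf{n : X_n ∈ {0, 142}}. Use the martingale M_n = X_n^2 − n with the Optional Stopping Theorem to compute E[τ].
E[τ] = 3360

M_n = X_n^2 − n is a martingale (since E[X_{n+1}^2 | F_n] = X_n^2 + 1). By OST (τ has finite mean in a bounded region), E[M_τ] = E[M_0] = X_0^2 − 0 = 112^2 = 12544. Also E[M_τ] = E[X_τ^2] − E[τ]. The walk exits at 0 or 142, with P(hit 142 first) = 112/142, so E[X_τ^2] = 142^2 · 112/142 + 0 = 15904. Thus E[τ] = E[X_τ^2] − E[M_τ] = 15904 − 12544 = 3360 = 112(142 − 112) = 3360.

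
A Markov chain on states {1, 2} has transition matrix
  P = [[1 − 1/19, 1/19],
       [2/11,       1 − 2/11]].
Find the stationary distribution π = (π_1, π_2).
π_1 = 38/49, π_2 = 11/49

Solve πP = π with π_1 + π_2 = 1. From πP = π: π_1 · (1 − 1/19) + π_2 · 2/11 = π_1 ⇒ π_2 · 2/11 = π_1 · 1/19 ⇒ π_2/π_1 = (1/19)/(2/11) = 11/38. Together with π_1 + π_2 = 1:
  π_1 = (2/11)/(1/19 + 2/11) = (2/11)/(49/209) = 38/49,
  π_2 = (1/19)/(1/19 + 2/11) = (1/19)/(49/209) = 11/49.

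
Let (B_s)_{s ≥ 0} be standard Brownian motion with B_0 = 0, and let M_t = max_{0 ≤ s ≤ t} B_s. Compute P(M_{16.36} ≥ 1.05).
P(M_{16.36} ≥ 1.05) = 2·P(B_{16.36} ≥ 1.05) = 2(1 − Φ(1.05/√16.36)) ≈ 0.7952

By the reflection principle for Brownian motion, P(M_t ≥ a) = 2 · P(B_t ≥ a) for a ≥ 0. Since B_t ~ N(0, t), P(B_t ≥ 1.05) = 1 − Φ(1.05/√t) = 1 − Φ(1.05/√16.36) = 1 − Φ(0.2596). So
  P(M_{16.36} ≥ 1.05) = 2(1 − Φ(0.2596)) ≈ 0.7952.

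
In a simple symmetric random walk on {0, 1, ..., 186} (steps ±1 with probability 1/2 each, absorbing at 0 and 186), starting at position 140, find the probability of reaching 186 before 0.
P(hit 186 before 0) = 140/186 = 70/93

Let u_k = P(hit 186 before 0 | start at k). Then u_0 = 0, u_186 = 1, and u_k = u_{k-1}/2 + u_{k+1}/2 for 1 ≤ k ≤ 185. This harmonic recurrence is solved by u_k = k/186, giving u_140 = 140/186 = 70/93.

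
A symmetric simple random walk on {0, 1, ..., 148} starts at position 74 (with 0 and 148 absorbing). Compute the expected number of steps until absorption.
E[τ | X_0 = 74] = 5476

Let v_k = E[τ | X_0 = k]. Boundary: v_0 = v_148 = 0. Recurrence: v_k = 1 + (v_{k-1} + v_{k+1})/2 for 1 ≤ k ≤ 147. The particular solution to v_k − (v_{k-1} + v_{k+1})/2 = 1 is v_k = −k^2. Adding homogeneous solution A + B k and matching boundaries gives v_k = k (148 − k). Substituting k = 74: v_74 = 74 · 74 = 5476.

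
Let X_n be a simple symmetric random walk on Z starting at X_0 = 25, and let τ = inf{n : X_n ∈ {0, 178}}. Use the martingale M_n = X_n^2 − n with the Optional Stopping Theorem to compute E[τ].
E[τ] = 3825

M_n = X_n^2 − n is a martingale (since E[X_{n+1}^2 | F_n] = X_n^2 + 1). By OST (τ has finite mean in a bounded region), E[M_τ] = E[M_0] = X_0^2 − 0 = 25^2 = 625. Also E[M_τ] = E[X_τ^2] − E[τ]. The walk exits at 0 or 178, with P(hit 178 first) = 25/178, so E[X_τ^2] = 178^2 · 25/178 + 0 = 4450. Thus E[τ] = E[X_τ^2] − E[M_τ] = 4450 − 625 = 3825 = 25(178 − 25) = 3825.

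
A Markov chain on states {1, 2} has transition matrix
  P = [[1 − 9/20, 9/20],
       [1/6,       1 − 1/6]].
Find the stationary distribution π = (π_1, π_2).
π_1 = 10/37, π_2 = 27/37

Solve πP = π with π_1 + π_2 = 1. From πP = π: π_1 · (1 − 9/20) + π_2 · 1/6 = π_1 ⇒ π_2 · 1/6 = π_1 · 9/20 ⇒ π_2/π_1 = (9/20)/(1/6) = 27/10. Together with π_1 + π_2 = 1:
  π_1 = (1/6)/(9/20 + 1/6) = (1/6)/(37/60) = 10/37,
  π_2 = (9/20)/(9/20 + 1/6) = (9/20)/(37/60) = 27/37.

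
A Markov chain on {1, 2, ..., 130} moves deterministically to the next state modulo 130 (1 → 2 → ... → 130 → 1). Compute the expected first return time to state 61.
E[T_61 | X_0 = 61] = 130

The chain cycles deterministically, so starting at state 61 it returns in exactly 130 steps. Equivalently, the stationary distribution is uniform π_j = 1/130 for every state j, so by Kac's formula E[T_61] = 1/π_61 = 130.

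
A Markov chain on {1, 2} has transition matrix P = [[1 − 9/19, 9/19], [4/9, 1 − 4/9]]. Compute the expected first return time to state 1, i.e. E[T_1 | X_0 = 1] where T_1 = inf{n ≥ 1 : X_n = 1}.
E[T_1 | X_0 = 1] = 1/π_1 = 157/76

For an irreducible recurrent Markov chain with stationary distribution π, E[T_i | X_0 = i] = 1/π_i (Kac's formula). Here π_1 = (4/9)/(9/19 + 4/9) = (4/9)/(157/171) = 76/157, so E[T_1 | X_0 = 1] = 1/π_1 = (9/19 + 4/9)/(4/9) = (157/171)/(4/9) = 157/76.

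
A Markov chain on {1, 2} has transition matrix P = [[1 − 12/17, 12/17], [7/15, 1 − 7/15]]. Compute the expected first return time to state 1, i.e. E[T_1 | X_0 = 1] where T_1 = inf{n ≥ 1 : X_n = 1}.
E[T_1 | X_0 = 1] = 1/π_1 = 299/119

For an irreducible recurrent Markov chain with stationary distribution π, E[T_i | X_0 = i] = 1/π_i (Kac's formula). Here π_1 = (7/15)/(12/17 + 7/15) = (7/15)/(299/255) = 119/299, so E[T_1 | X_0 = 1] = 1/π_1 = (12/17 + 7/15)/(7/15) = (299/255)/(7/15) = 299/119.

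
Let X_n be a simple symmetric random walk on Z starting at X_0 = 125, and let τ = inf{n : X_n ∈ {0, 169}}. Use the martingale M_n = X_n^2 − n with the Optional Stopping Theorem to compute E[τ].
E[τ] = 5500

M_n = X_n^2 − n is a martingale (since E[X_{n+1}^2 | F_n] = X_n^2 + 1). By OST (τ has finite mean in a bounded region), E[M_τ] = E[M_0] = X_0^2 − 0 = 125^2 = 15625. Also E[M_τ] = E[X_τ^2] − E[τ]. The walk exits at 0 or 169, with P(hit 169 first) = 125/169, so E[X_τ^2] = 169^2 · 125/169 + 0 = 21125. Thus E[τ] = E[X_τ^2] − E[M_τ] = 21125 − 15625 = 5500 = 125(169 − 125) = 5500.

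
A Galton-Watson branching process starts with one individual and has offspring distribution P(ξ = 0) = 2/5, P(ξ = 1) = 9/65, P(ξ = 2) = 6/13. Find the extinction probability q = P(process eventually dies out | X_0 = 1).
q = 13/15

The pgf is f(s) = 2/5 + 9/65·s + 6/13·s². The extinction probability q is the smallest fixed point of f in [0, 1]. Setting s = f(s):
  6/13·s² + (9/65 − 1)·s + 2/5 = 0
  6/13·s² − (2/5 + 6/13)·s + 2/5 = 0
which factors as (s − 1)·(6/13·s − 2/5) = 0, giving roots s = 1 and s = (2/5)/(6/13) = 13/15.
Mean offspring μ = 9/65 + 2·6/13 = 69/65 > 1 (supercritical), so q < 1. The extinction probability is the smaller root: q = (2/5)/(6/13) = 13/15.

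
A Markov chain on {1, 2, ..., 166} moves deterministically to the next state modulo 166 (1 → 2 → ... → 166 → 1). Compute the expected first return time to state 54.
E[T_54 | X_0 = 54] = 166

The chain cycles deterministically, so starting at state 54 it returns in exactly 166 steps. Equivalently, the stationary distribution is uniform π_j = 1/166 for every state j, so by Kac's formula E[T_54] = 1/π_54 = 166.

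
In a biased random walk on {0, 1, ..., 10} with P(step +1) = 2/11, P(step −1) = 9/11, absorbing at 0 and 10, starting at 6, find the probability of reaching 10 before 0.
P(hit 10 before 0) = (1 − (9/2)^6) / (1 − (9/2)^10) = 110416/45282901

Let u_k denote P(reach 10 before 0 | start at k). Boundary: u_0 = 0, u_10 = 1. Recurrence: u_k = 2/11·u_{k+1} + 9/11·u_{k-1} for 1 ≤ k ≤ 9. Try u_k = A + B·r^k with r = q/p = (9/11)/(2/11) = 9/2. Substitution satisfies the recurrence; boundary conditions give:
  u_k = (1 − r^k) / (1 − r^N) = (1 − (9/2)^6) / (1 − (9/2)^10) = 110416/45282901.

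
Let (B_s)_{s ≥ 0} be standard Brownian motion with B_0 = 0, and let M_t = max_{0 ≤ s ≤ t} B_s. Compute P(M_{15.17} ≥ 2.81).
P(M_{15.17} ≥ 2.81) = 2·P(B_{15.17} ≥ 2.81) = 2(1 − Φ(2.81/√15.17)) ≈ 0.4706

By the reflection principle for Brownian motion, P(M_t ≥ a) = 2 · P(B_t ≥ a) for a ≥ 0. Since B_t ~ N(0, t), P(B_t ≥ 2.81) = 1 − Φ(2.81/√t) = 1 − Φ(2.81/√15.17) = 1 − Φ(0.7215). So
  P(M_{15.17} ≥ 2.81) = 2(1 − Φ(0.7215)) ≈ 0.4706.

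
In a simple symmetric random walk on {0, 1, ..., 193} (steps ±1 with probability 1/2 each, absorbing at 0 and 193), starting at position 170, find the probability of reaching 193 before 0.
P(hit 193 before 0) = 170/193

Let u_k = P(hit 193 before 0 | start at k). Then u_0 = 0, u_193 = 1, and u_k = u_{k-1}/2 + u_{k+1}/2 for 1 ≤ k ≤ 192. This harmonic recurrence is solved by u_k = k/193, giving u_170 = 170/193.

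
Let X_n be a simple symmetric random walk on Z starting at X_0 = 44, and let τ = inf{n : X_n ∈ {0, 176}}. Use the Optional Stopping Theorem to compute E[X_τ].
E[X_τ] = 44

X_n is a martingale and τ is a bounded-mean stopping time (indeed τ is finite a.s. with bounded expectation since the walk is in a bounded region). By the OST, E[X_τ] = E[X_0] = 44. Equivalently: E[X_τ] = 176 · P(hit 176 first) + 0 · P(hit 0 first) = 176 · (44/176) = 44.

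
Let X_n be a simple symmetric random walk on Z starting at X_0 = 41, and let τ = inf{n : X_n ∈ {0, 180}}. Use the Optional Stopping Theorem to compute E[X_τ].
E[X_τ] = 41

X_n is a martingale and τ is a bounded-mean stopping time (indeed τ is finite a.s. with bounded expectation since the walk is in a bounded region). By the OST, E[X_τ] = E[X_0] = 41. Equivalently: E[X_τ] = 180 · P(hit 180 first) + 0 · P(hit 0 first) = 180 · (41/180) = 41.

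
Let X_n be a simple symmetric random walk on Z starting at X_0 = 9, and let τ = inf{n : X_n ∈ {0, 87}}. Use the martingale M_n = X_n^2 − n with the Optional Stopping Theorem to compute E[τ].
E[τ] = 702

M_n = X_n^2 − n is a martingale (since E[X_{n+1}^2 | F_n] = X_n^2 + 1). By OST (τ has finite mean in a bounded region), E[M_τ] = E[M_0] = X_0^2 − 0 = 9^2 = 81. Also E[M_τ] = E[X_τ^2] − E[τ]. The walk exits at 0 or 87, with P(hit 87 first) = 9/87, so E[X_τ^2] = 87^2 · 9/87 + 0 = 783. Thus E[τ] = E[X_τ^2] − E[M_τ] = 783 − 81 = 702 = 9(87 − 9) = 702.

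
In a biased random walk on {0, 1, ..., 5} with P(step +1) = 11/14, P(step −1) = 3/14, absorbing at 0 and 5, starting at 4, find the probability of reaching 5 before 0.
P(hit 5 before 0) = (1 − (3/11)^4) / (1 − (3/11)^5) = 20020/20101

Let u_k denote P(reach 5 before 0 | start at k). Boundary: u_0 = 0, u_5 = 1. Recurrence: u_k = 11/14·u_{k+1} + 3/14·u_{k-1} for 1 ≤ k ≤ 4. Try u_k = A + B·r^k with r = q/p = (3/14)/(11/14) = 3/11. Substitution satisfies the recurrence; boundary conditions give:
  u_k = (1 − r^k) / (1 − r^N) = (1 − (3/11)^4) / (1 − (3/11)^5) = 20020/20101.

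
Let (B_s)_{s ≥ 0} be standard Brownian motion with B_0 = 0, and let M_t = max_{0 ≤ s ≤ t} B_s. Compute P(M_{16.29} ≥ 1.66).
P(M_{16.29} ≥ 1.66) = 2·P(B_{16.29} ≥ 1.66) = 2(1 − Φ(1.66/√16.29)) ≈ 0.6809

By the reflection principle for Brownian motion, P(M_t ≥ a) = 2 · P(B_t ≥ a) for a ≥ 0. Since B_t ~ N(0, t), P(B_t ≥ 1.66) = 1 − Φ(1.66/√t) = 1 − Φ(1.66/√16.29) = 1 − Φ(0.4113). So
  P(M_{16.29} ≥ 1.66) = 2(1 − Φ(0.4113)) ≈ 0.6809.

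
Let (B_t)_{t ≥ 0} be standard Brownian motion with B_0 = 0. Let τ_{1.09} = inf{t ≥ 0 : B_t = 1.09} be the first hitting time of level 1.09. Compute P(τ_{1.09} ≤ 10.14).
P(τ_{1.09} ≤ 10.14) = 2(1 − Φ(1.09/√10.14)) = 2(1 − Φ(0.3423)) ≈ 0.7321

By the reflection principle for standard BM, P(τ_b ≤ t) = 2 · P(B_t ≥ b). Since B_t ~ N(0, t), P(B_t ≥ 1.09) = 1 − Φ(1.09/√t) = 1 − Φ(1.09/√10.14) = 1 − Φ(0.3423) ≈ 0.36606. Doubling: P(τ_{1.09} ≤ 10.14) ≈ 2 · 0.36606 = 0.73212 ≈ 0.7321.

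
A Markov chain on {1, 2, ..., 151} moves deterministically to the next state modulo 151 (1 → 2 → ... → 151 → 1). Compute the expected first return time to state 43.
E[T_43 | X_0 = 43] = 151

The chain cycles deterministically, so starting at state 43 it returns in exactly 151 steps. Equivalently, the stationary distribution is uniform π_j = 1/151 for every state j, so by Kac's formula E[T_43] = 1/π_43 = 151.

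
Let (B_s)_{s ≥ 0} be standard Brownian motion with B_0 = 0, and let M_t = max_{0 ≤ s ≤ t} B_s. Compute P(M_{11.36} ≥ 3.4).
P(M_{11.36} ≥ 3.4) = 2·P(B_{11.36} ≥ 3.4) = 2(1 − Φ(3.4/√11.36)) ≈ 0.3131

By the reflection principle for Brownian motion, P(M_t ≥ a) = 2 · P(B_t ≥ a) for a ≥ 0. Since B_t ~ N(0, t), P(B_t ≥ 3.4) = 1 − Φ(3.4/√t) = 1 − Φ(3.4/√11.36) = 1 − Φ(1.0088). So
  P(M_{11.36} ≥ 3.4) = 2(1 − Φ(1.0088)) ≈ 0.3131.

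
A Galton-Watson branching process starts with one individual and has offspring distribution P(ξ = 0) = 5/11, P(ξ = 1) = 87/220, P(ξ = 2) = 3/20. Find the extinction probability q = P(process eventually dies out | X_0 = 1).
q = 1

Mean offspring μ = 0·5/11 + 1·87/220 + 2·3/20 = 153/220 ≤ 1. For μ ≤ 1 with offspring not concentrated at 1, the Galton-Watson process goes extinct almost surely, so q = 1.
(Algebraic check: The pgf is f(s) = 5/11 + 87/220·s + 3/20·s². The extinction probability q is the smallest fixed point of f in [0, 1]. Setting s = f(s):
  3/20·s² + (87/220 − 1)·s + 5/11 = 0
  3/20·s² − (5/11 + 3/20)·s + 5/11 = 0
which factors as (s − 1)·(3/20·s − 5/11) = 0, giving roots s = 1 and s = (5/11)/(3/20) = 100/33. Since 100/33 ≥ 1, the smallest root in [0, 1] is s = 1.)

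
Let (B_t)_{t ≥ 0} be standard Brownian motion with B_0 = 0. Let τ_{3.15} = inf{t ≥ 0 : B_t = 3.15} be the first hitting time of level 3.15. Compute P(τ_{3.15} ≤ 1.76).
P(τ_{3.15} ≤ 1.76) = 2(1 − Φ(3.15/√1.76)) = 2(1 − Φ(2.3744)) ≈ 0.0176

By the reflection principle for standard BM, P(τ_b ≤ t) = 2 · P(B_t ≥ b). Since B_t ~ N(0, t), P(B_t ≥ 3.15) = 1 − Φ(3.15/√t) = 1 − Φ(3.15/√1.76) = 1 − Φ(2.3744) ≈ 0.00879. Doubling: P(τ_{3.15} ≤ 1.76) ≈ 2 · 0.00879 = 0.01758 ≈ 0.0176.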